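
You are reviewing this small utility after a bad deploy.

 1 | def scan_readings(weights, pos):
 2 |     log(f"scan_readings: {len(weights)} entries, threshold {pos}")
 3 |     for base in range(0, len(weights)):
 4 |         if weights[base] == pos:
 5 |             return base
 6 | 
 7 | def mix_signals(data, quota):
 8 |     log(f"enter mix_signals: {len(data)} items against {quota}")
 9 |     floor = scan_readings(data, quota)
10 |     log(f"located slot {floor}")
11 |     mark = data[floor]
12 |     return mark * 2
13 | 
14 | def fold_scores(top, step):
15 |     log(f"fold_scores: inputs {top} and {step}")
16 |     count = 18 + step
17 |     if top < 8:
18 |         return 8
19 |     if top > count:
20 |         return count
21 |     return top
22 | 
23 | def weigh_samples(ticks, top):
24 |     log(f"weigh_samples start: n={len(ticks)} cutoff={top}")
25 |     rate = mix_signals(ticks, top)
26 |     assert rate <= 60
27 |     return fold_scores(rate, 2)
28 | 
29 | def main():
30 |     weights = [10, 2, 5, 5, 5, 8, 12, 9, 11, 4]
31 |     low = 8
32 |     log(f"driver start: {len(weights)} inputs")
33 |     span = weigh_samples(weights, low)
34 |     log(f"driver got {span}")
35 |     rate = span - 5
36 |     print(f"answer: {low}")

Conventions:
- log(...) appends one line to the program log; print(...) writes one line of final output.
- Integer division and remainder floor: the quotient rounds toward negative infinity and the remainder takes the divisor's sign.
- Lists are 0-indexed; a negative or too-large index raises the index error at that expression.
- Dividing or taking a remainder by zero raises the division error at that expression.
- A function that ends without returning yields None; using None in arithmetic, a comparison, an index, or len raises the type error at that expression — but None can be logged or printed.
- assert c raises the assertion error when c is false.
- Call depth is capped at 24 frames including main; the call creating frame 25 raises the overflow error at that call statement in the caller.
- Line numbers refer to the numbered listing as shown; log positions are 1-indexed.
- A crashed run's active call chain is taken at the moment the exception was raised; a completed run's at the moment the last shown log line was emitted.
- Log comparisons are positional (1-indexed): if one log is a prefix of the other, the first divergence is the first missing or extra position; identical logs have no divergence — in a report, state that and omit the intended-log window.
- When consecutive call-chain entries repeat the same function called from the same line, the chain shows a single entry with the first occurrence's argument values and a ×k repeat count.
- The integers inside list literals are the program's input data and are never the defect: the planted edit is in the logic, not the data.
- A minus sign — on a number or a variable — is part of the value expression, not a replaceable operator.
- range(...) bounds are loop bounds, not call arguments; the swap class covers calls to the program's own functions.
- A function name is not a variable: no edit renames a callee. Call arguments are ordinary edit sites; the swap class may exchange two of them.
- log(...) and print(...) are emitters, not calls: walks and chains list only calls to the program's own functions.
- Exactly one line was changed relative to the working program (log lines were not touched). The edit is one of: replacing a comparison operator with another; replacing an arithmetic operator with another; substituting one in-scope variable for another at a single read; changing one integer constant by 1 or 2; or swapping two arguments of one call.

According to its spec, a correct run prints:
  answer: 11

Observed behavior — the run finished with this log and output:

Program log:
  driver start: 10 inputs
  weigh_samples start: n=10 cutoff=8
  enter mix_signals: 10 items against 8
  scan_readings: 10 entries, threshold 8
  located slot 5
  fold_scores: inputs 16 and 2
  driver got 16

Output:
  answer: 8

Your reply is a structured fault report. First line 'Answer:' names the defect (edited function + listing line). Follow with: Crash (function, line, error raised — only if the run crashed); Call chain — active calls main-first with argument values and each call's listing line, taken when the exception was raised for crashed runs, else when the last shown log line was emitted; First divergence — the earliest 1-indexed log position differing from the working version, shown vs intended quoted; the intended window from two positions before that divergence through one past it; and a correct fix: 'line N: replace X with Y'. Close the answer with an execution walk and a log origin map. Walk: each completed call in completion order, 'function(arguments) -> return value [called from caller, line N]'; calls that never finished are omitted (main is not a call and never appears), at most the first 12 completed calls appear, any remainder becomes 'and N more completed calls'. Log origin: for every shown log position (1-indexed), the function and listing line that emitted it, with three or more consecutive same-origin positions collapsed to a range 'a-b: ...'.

Answer: the defect is in main at line 36.
Key observation: No log line changed; the fault shows up purely in the output.
Call chain: main.
First divergence: none (the log streams are identical).
Execution walk:
  scan_readings([10, 2, 5, 5, 5, 8, 12, 9, 11, 4], 8) -> 5  [called from mix_signals, line 9]
  mix_signals([10, 2, 5, 5, 5, 8, 12, 9, 11, 4], 8) -> 16  [called from weigh_samples, line 25]
  fold_scores(16, 2) -> 16  [called from weigh_samples, line 27]
  weigh_samples([10, 2, 5, 5, 5, 8, 12, 9, 11, 4], 8) -> 16  [called from main, line 33]
Log origins:
  1: from main, line 32
  2: from weigh_samples, line 24
  3: from mix_signals, line 8
  4: from scan_readings, line 2
  5: from mix_signals, line 10
  6: from fold_scores, line 15
  7: from main, line 34
A correct fix: line 36: replace `low` with `rate`.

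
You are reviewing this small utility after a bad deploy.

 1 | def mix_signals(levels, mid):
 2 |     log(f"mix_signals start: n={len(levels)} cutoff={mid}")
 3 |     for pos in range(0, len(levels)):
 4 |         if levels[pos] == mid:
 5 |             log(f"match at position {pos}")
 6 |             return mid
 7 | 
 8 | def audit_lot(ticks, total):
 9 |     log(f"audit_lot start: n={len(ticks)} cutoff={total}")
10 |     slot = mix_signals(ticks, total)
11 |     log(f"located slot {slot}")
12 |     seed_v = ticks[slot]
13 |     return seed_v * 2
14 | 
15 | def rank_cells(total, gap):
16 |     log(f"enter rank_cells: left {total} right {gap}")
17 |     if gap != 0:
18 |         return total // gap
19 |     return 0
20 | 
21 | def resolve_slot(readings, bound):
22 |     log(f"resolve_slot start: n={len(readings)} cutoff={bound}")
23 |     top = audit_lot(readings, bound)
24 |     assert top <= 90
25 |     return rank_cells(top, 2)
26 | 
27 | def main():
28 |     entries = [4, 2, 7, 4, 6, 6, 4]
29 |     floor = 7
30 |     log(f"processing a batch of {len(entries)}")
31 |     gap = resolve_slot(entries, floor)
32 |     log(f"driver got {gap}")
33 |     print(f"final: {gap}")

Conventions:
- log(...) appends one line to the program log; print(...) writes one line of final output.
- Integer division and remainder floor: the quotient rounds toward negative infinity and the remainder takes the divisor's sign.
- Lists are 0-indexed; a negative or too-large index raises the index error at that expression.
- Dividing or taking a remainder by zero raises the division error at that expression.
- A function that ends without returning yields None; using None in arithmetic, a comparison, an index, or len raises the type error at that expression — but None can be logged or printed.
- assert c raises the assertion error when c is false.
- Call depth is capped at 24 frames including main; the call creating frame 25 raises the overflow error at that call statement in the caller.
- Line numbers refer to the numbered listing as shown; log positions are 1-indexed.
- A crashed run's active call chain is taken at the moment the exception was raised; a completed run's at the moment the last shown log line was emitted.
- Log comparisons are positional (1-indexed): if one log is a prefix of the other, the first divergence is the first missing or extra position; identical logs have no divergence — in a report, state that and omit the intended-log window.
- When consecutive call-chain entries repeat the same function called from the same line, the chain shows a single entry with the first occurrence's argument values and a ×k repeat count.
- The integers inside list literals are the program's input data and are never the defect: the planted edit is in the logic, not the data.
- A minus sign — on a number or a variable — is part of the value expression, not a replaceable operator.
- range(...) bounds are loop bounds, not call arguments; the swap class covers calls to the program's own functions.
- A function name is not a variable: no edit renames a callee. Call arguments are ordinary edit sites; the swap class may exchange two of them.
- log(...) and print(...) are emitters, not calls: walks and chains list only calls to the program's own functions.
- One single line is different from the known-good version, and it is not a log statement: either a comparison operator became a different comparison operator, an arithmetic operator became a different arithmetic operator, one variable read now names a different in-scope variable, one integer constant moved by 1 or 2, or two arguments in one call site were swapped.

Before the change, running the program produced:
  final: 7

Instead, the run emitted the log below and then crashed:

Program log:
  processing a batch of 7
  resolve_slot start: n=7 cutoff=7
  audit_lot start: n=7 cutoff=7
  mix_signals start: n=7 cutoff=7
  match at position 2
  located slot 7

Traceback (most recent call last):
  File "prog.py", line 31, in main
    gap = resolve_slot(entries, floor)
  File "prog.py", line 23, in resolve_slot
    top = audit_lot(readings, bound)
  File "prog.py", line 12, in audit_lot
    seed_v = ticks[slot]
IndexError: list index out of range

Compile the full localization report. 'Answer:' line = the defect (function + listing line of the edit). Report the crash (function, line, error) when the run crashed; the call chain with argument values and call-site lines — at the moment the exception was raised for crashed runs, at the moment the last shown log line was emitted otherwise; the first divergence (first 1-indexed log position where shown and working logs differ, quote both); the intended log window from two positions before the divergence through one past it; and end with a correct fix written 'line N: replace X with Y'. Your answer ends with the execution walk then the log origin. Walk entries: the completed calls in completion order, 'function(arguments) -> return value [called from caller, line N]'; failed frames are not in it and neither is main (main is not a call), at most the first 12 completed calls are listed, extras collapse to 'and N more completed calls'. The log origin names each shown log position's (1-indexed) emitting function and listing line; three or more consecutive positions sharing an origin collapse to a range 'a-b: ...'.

Answer: the defect is in mix_signals at line 6.
Core observation: At log position 6 the runs split — shown 'located slot 7', but the working version logs 'located slot 2'.
Crash: audit_lot, line 12, IndexError.
Call chain: main -> resolve_slot([4, 2, 7, 4, 6, 6, 4], 7) (called at line 31) -> audit_lot([4, 2, 7, 4, 6, 6, 4], 7) (called at line 23).
First divergence: at position 6 the run shows 'located slot 7' where the working version logs 'located slot 2'.
Intended log window:
  4: mix_signals start: n=7 cutoff=7
  5: match at position 2
  6: located slot 2
  7: enter rank_cells: left 14 right 2
Execution walk:
  mix_signals([4, 2, 7, 4, 6, 6, 4], 7) -> 7  [called from audit_lot, line 10]
Log origin:
  1: emitted by main (line 30)
  2: emitted by resolve_slot (line 22)
  3: emitted by audit_lot (line 9)
  4: emitted by mix_signals (line 2)
  5: emitted by mix_signals (line 5)
  6: emitted by audit_lot (line 11)
A correct fix: line 6: replace `mid` with `pos`.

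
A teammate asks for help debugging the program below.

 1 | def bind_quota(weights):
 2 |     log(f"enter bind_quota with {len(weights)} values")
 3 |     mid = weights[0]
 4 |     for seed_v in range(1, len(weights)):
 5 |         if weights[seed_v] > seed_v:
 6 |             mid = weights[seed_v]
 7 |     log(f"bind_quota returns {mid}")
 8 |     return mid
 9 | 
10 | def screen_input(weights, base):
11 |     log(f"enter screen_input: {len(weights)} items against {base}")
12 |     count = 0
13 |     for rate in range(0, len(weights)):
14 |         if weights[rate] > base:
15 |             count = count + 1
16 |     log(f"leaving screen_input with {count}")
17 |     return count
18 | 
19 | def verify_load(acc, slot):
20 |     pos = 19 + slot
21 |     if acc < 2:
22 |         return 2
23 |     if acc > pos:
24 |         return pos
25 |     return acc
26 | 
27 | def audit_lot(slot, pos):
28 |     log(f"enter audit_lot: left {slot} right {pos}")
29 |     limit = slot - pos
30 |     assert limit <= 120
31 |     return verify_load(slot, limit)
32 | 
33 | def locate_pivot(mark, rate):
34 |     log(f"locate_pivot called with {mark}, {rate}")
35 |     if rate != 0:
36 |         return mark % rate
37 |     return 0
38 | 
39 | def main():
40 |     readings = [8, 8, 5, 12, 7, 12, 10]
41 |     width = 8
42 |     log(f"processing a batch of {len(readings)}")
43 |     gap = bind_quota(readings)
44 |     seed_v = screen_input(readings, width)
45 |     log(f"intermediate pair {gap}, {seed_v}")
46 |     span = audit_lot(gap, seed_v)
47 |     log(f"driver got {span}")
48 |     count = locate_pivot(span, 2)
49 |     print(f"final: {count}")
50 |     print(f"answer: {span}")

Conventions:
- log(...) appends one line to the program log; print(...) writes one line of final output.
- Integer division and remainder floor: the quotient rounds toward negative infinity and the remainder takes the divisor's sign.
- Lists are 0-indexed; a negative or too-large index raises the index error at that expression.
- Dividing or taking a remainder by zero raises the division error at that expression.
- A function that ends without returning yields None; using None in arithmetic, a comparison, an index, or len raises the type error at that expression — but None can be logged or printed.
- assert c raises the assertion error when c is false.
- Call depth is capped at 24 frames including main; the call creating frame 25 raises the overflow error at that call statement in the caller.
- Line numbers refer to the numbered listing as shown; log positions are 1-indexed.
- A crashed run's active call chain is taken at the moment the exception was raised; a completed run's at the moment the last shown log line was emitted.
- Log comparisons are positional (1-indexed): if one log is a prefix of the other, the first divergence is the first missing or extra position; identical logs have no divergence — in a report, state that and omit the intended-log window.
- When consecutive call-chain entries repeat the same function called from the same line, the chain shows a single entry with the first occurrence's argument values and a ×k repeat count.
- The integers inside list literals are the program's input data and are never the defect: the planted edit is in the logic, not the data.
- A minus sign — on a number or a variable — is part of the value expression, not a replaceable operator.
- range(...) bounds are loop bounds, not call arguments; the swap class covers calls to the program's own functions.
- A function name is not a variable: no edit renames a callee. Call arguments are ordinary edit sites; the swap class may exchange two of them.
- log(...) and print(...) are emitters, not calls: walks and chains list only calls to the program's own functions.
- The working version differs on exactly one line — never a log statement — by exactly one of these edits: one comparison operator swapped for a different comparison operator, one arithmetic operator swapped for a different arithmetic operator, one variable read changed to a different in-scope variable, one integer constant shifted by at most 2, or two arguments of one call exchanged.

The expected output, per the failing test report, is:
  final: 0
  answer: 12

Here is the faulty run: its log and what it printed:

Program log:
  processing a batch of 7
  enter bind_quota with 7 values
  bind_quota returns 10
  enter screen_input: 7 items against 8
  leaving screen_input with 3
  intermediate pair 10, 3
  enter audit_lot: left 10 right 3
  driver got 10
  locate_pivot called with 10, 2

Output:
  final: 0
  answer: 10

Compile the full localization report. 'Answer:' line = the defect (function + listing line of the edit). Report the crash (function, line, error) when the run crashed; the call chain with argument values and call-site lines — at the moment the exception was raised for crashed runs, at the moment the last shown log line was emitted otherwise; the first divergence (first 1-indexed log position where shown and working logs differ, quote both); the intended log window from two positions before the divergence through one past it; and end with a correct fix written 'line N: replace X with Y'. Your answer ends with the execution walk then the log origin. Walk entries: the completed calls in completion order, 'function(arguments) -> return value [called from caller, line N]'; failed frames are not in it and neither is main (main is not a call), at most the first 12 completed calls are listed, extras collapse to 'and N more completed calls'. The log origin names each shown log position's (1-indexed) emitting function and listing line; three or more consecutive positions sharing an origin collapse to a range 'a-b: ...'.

Answer: the defect is in bind_quota at line 5.
The tell: Everything matches until log position 3, which reads 'bind_quota returns 10' in place of 'bind_quota returns 12'.
Call chain: main -> locate_pivot(10, 2) (called at line 48).
First divergence: position 3 — the shown line 'bind_quota returns 10' should read 'bind_quota returns 12'.
Intended log window:
  1: processing a batch of 7
  2: enter bind_quota with 7 values
  3: bind_quota returns 12
  4: enter screen_input: 7 items against 8
Execution walk:
  bind_quota([8, 8, 5, 12, 7, 12, 10]) -> 10  [called from main, line 43]
  screen_input([8, 8, 5, 12, 7, 12, 10], 8) -> 3  [called from main, line 44]
  verify_load(10, 7) -> 10  [called from audit_lot, line 31]
  audit_lot(10, 3) -> 10  [called from main, line 46]
  locate_pivot(10, 2) -> 0  [called from main, line 48]
Log origin:
  1: emitted by main (line 42)
  2: emitted by bind_quota (line 2)
  3: emitted by bind_quota (line 7)
  4: emitted by screen_input (line 11)
  5: emitted by screen_input (line 16)
  6: emitted by main (line 45)
  7: emitted by audit_lot (line 28)
  8: emitted by main (line 47)
  9: emitted by locate_pivot (line 34)
A correct fix: line 5: replace `weights[seed_v] > seed_v` with `weights[seed_v] > mid`.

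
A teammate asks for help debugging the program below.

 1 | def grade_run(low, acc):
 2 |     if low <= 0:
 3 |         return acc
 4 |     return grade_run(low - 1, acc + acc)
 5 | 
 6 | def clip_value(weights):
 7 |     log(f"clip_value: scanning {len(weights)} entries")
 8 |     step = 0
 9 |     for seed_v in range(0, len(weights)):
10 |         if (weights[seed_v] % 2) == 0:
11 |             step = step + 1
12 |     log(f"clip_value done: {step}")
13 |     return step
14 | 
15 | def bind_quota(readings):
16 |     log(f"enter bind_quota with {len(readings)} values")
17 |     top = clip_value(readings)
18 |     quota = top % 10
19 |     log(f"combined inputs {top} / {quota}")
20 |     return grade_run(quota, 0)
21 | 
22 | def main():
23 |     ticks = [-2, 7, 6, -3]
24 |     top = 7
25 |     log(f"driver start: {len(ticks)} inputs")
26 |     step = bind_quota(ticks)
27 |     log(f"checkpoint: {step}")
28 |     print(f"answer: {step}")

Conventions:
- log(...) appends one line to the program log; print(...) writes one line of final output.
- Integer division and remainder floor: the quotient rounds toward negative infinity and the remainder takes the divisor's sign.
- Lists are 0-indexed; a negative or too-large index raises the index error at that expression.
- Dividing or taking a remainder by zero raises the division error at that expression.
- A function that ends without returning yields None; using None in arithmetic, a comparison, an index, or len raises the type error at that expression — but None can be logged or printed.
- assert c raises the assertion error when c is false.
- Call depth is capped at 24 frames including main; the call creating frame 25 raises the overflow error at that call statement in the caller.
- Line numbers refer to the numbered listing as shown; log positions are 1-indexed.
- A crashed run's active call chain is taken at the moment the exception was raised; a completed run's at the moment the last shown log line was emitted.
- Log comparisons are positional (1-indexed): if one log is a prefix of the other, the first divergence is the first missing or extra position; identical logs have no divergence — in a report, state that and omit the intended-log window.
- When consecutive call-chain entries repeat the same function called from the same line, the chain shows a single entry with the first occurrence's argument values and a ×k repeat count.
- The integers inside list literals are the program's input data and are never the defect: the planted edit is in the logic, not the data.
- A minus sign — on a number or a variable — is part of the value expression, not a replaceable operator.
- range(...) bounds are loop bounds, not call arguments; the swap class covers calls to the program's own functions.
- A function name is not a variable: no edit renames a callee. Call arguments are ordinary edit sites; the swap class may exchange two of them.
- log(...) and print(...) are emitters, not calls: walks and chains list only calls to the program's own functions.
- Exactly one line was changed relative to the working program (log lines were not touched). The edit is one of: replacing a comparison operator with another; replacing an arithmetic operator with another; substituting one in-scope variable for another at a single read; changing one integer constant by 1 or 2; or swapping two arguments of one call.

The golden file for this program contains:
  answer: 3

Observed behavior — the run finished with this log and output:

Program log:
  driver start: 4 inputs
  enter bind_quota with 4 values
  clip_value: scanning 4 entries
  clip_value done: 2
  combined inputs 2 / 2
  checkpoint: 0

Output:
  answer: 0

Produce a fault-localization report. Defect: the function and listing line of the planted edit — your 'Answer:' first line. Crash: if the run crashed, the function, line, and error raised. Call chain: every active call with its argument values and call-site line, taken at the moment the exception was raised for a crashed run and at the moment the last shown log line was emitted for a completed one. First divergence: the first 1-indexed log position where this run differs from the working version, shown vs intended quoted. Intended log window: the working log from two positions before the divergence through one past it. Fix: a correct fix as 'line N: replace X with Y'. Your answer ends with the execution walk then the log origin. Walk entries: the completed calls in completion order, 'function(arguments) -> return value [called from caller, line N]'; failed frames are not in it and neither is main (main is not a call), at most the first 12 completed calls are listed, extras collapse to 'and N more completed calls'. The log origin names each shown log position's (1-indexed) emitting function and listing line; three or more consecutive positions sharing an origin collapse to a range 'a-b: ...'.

Answer: the defect is in grade_run at line 4.
Key fact: The earliest visible damage is log position 6 — 'checkpoint: 0' rather than the intended 'checkpoint: 3'.
Call chain: main.
First divergence: at position 6 the run shows 'checkpoint: 0' where the working version logs 'checkpoint: 3'.
Intended log window:
  4: clip_value done: 2
  5: combined inputs 2 / 2
  6: checkpoint: 3
Execution walk:
  clip_value([-2, 7, 6, -3]) -> 2  [called from bind_quota, line 17]
  grade_run(0, 0) -> 0  [called from grade_run, line 4]
  grade_run(1, 0) -> 0  [called from grade_run, line 4]
  grade_run(2, 0) -> 0  [called from bind_quota, line 20]
  bind_quota([-2, 7, 6, -3]) -> 0  [called from main, line 26]
Log origin:
  1: logged in main at line 25
  2: logged in bind_quota at line 16
  3: logged in clip_value at line 7
  4: logged in clip_value at line 12
  5: logged in bind_quota at line 19
  6: logged in main at line 27
A correct fix: line 4: replace `acc + acc` with `acc + low`.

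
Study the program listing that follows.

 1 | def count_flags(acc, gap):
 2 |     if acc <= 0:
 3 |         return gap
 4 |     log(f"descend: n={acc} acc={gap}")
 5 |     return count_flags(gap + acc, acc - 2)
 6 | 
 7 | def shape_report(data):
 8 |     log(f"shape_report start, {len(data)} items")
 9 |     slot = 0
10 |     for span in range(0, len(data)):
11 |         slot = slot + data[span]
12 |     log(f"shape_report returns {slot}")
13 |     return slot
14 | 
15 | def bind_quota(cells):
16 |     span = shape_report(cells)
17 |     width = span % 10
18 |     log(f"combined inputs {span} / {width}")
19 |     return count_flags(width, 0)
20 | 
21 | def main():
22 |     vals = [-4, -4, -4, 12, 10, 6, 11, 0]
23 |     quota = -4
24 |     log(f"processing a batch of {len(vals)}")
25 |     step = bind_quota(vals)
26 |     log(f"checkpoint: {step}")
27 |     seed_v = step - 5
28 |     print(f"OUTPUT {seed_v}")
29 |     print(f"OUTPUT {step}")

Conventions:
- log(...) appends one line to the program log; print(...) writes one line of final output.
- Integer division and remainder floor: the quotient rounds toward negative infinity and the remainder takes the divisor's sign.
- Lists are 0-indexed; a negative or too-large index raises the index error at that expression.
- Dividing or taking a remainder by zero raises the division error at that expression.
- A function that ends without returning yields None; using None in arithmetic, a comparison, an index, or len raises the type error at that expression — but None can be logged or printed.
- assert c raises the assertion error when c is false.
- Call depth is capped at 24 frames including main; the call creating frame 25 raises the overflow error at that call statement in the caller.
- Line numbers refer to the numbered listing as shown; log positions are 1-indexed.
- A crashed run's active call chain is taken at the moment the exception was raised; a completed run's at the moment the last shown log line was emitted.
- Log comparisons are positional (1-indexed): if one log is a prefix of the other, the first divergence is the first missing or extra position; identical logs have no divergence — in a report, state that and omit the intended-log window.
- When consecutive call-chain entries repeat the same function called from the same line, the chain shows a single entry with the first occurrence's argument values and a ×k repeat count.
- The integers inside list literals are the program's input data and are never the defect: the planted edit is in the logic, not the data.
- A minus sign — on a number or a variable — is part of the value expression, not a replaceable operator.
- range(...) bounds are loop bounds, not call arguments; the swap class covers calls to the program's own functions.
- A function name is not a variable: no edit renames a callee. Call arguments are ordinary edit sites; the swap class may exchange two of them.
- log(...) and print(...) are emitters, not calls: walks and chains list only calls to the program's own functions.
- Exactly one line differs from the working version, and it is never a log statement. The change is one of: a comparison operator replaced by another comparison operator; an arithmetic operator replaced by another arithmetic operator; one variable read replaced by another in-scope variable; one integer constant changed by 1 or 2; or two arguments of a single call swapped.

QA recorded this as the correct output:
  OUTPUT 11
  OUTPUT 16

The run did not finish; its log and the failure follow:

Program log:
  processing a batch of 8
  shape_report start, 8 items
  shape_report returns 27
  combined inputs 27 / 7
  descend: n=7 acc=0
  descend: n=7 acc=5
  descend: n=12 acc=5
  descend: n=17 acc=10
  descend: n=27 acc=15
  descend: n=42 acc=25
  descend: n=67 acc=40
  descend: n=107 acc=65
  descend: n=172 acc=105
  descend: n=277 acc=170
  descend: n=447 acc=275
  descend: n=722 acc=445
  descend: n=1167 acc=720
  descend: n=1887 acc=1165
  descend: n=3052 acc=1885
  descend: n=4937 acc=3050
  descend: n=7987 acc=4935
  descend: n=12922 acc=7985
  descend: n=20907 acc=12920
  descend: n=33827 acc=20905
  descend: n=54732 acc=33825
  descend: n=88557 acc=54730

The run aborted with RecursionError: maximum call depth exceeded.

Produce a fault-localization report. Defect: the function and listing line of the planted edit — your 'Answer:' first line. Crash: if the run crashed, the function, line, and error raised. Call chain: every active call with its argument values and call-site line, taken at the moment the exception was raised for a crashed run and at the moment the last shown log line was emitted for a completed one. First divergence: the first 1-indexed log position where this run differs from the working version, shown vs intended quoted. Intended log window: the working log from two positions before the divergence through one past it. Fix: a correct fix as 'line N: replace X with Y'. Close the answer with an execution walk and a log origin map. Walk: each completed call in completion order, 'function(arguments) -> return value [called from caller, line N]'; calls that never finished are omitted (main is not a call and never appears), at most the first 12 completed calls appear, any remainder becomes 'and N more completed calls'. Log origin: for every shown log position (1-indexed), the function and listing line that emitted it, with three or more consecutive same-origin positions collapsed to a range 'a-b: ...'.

Answer: the defect is in count_flags at line 5.
Key fact: The log first diverges at position 6: the faulty run prints 'descend: n=7 acc=5' where the working version prints 'descend: n=5 acc=7'.
Crash: count_flags, line 5, RecursionError.
Call chain: main -> bind_quota([-4, -4, -4, 12, 10, 6, 11, 0]) (called at line 25) -> count_flags(7, 0) (called at line 19) -> count_flags(7, 5) (called at line 5) ×21.
First divergence: position 6 — shown 'descend: n=7 acc=5', intended 'descend: n=5 acc=7'.
Intended log window:
  4: combined inputs 27 / 7
  5: descend: n=7 acc=0
  6: descend: n=5 acc=7
  7: descend: n=3 acc=12
Execution walk:
  shape_report([-4, -4, -4, 12, 10, 6, 11, 0]) -> 27  [called from bind_quota, line 16]
Log origin:
  1: emitted by main (line 24)
  2: emitted by shape_report (line 8)
  3: emitted by shape_report (line 12)
  4: emitted by bind_quota (line 18)
  5-26: emitted by count_flags (line 4)
A correct fix: line 5: replace `count_flags(gap + acc, acc - 2)` with `count_flags(acc - 2, gap + acc)`.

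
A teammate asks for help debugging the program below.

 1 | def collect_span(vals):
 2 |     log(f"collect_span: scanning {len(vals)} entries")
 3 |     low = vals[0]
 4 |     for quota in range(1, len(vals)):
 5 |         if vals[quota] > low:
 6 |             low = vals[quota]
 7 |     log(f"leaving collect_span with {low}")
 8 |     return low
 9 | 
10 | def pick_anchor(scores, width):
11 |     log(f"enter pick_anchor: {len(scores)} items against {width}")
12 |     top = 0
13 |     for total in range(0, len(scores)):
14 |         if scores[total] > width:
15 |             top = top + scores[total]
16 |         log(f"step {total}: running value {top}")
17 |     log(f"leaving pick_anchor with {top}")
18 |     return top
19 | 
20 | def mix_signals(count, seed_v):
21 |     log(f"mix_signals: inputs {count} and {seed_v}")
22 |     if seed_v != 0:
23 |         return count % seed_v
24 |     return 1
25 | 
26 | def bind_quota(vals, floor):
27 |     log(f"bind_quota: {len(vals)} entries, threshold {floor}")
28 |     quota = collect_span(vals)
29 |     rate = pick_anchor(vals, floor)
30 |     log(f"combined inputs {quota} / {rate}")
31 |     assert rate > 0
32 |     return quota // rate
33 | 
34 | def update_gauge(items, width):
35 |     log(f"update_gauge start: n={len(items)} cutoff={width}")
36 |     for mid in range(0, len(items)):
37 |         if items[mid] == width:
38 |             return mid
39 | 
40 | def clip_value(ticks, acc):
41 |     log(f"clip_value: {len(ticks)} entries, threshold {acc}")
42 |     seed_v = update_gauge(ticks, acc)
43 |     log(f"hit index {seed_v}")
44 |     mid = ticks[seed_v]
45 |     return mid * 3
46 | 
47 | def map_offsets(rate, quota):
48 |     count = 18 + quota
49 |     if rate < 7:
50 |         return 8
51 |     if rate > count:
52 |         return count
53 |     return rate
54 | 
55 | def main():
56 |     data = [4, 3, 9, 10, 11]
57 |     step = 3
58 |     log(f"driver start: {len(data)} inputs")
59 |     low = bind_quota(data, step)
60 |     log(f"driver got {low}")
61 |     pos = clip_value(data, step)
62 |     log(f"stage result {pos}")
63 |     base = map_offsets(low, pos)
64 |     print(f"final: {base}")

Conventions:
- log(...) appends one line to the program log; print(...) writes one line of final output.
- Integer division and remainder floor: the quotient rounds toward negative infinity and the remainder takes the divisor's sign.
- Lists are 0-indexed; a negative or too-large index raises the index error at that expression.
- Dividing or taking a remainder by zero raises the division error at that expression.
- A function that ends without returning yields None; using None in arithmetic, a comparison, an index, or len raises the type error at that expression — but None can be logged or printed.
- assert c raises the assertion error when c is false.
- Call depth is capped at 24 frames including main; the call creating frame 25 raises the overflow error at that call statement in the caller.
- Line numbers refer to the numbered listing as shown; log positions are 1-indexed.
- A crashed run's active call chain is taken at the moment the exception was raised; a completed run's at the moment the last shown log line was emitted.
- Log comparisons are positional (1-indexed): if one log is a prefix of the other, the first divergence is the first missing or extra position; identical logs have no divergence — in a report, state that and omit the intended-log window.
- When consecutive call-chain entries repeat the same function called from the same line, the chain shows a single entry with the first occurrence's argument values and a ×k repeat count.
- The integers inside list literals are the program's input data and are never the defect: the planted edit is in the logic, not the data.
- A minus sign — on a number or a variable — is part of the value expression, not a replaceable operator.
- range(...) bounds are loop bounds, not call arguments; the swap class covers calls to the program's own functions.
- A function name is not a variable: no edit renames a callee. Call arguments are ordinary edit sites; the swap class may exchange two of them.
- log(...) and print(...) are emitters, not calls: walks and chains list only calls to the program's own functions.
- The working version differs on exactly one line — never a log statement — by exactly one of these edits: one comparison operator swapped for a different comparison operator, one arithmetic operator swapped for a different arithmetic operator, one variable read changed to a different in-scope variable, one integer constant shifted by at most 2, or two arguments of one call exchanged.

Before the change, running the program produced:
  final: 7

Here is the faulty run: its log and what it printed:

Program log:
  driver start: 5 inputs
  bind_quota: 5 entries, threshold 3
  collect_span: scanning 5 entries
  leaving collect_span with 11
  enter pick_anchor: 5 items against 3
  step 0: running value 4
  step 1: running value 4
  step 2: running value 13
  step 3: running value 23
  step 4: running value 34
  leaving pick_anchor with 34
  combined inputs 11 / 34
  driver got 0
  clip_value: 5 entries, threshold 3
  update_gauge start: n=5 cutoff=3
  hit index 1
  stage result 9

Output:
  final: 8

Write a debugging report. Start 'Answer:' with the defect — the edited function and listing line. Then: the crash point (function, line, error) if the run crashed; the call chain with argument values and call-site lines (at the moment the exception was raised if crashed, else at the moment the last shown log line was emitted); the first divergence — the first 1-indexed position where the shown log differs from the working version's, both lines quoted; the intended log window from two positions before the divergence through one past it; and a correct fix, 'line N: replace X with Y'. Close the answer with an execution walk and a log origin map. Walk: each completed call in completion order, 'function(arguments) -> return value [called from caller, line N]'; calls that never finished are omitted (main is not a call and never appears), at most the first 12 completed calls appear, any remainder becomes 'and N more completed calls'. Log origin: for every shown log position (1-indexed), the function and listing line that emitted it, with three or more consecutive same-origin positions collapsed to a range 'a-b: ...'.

Answer: the defect is in map_offsets at line 50.
Core observation: Log streams are identical — the defect surfaces only in the printed output.
Call chain: main.
First divergence: none — the logs agree in full.
Execution walk:
  collect_span([4, 3, 9, 10, 11]) -> 11  [called from bind_quota, line 28]
  pick_anchor([4, 3, 9, 10, 11], 3) -> 34  [called from bind_quota, line 29]
  bind_quota([4, 3, 9, 10, 11], 3) -> 0  [called from main, line 59]
  update_gauge([4, 3, 9, 10, 11], 3) -> 1  [called from clip_value, line 42]
  clip_value([4, 3, 9, 10, 11], 3) -> 9  [called from main, line 61]
  map_offsets(0, 9) -> 8  [called from main, line 63]
Log origins:
  1: emitted by main (line 58)
  2: emitted by bind_quota (line 27)
  3: emitted by collect_span (line 2)
  4: emitted by collect_span (line 7)
  5: emitted by pick_anchor (line 11)
  6-10: emitted by pick_anchor (line 16)
  11: emitted by pick_anchor (line 17)
  12: emitted by bind_quota (line 30)
  13: emitted by main (line 60)
  14: emitted by clip_value (line 41)
  15: emitted by update_gauge (line 35)
  16: emitted by clip_value (line 43)
  17: emitted by main (line 62)
A correct fix: line 50: replace `8` with `7`.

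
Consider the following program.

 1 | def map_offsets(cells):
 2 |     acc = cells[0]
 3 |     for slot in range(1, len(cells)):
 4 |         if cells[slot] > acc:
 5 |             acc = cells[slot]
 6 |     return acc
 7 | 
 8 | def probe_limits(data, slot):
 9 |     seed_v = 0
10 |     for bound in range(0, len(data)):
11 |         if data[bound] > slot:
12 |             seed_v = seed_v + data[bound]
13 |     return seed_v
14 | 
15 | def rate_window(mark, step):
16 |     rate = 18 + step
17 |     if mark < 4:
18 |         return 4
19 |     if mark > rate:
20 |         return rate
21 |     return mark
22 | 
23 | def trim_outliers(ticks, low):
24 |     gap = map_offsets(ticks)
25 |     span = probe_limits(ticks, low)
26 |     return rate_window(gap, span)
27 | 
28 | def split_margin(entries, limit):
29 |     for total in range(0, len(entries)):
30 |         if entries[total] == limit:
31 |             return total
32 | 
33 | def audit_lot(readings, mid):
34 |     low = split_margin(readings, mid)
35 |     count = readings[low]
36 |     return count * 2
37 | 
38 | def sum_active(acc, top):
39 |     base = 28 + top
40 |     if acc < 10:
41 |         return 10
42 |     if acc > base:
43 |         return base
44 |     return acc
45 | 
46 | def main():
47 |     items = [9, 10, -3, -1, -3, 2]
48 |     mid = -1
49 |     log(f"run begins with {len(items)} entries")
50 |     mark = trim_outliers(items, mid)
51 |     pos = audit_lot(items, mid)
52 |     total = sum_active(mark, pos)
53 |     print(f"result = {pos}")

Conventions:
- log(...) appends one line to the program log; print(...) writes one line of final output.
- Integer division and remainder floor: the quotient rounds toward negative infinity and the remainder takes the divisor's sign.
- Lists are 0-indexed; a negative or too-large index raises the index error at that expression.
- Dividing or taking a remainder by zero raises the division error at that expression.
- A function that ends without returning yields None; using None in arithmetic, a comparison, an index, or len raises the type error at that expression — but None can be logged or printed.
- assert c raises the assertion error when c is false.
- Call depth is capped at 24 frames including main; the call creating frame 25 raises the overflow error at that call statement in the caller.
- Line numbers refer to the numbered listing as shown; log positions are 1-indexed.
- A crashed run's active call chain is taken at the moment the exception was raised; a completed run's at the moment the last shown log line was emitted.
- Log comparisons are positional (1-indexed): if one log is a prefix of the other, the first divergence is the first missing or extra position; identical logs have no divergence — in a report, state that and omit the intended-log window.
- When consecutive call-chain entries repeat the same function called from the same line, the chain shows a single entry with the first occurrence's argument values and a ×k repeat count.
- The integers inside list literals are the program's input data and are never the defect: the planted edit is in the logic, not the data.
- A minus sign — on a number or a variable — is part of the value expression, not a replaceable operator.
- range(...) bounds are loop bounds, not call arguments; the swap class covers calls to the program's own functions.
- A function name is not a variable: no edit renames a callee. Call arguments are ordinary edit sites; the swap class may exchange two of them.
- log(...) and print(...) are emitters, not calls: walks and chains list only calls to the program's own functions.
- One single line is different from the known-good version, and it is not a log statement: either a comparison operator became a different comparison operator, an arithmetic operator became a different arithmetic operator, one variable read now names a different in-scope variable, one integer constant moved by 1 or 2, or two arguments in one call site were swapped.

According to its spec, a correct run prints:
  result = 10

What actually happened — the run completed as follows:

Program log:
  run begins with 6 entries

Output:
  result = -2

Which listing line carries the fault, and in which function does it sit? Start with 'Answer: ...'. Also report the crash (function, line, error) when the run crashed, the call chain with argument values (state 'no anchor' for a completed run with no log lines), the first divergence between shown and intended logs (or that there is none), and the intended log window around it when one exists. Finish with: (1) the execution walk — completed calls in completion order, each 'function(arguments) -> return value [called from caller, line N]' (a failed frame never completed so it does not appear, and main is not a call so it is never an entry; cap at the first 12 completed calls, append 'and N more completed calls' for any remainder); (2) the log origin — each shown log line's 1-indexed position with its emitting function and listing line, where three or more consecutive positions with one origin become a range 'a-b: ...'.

Answer: the defect is in main at line 53.
Core observation: Nothing in the log betrays the bug — only the output does.
Call chain: main.
First divergence: none; the two logs match at every position.
Execution walk:
  map_offsets([9, 10, -3, -1, -3, 2]) -> 10  [called from trim_outliers, line 24]
  probe_limits([9, 10, -3, -1, -3, 2], -1) -> 21  [called from trim_outliers, line 25]
  rate_window(10, 21) -> 10  [called from trim_outliers, line 26]
  trim_outliers([9, 10, -3, -1, -3, 2], -1) -> 10  [called from main, line 50]
  split_margin([9, 10, -3, -1, -3, 2], -1) -> 3  [called from audit_lot, line 34]
  audit_lot([9, 10, -3, -1, -3, 2], -1) -> -2  [called from main, line 51]
  sum_active(10, -2) -> 10  [called from main, line 52]
Log origin:
  1: emitted by main (line 49)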